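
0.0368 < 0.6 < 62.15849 True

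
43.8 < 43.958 True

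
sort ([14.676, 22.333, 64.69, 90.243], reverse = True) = [90.243, 64.69, 22.333, 14.676]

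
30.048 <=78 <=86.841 True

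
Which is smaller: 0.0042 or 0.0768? 0.0042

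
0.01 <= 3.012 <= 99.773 True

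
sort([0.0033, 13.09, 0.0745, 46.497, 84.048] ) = [0.0033, 0.0745, 13.09, 46.497, 84.048]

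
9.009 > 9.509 False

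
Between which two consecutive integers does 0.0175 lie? 0 and 1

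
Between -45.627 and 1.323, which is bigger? 1.323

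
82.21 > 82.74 False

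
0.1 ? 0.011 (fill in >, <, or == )>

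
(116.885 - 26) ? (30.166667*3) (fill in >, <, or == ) >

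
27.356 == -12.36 False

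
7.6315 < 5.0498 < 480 False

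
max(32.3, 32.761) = 32.761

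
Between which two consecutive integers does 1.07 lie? 1 and 2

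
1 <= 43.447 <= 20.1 False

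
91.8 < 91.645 False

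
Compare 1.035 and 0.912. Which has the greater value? 1.035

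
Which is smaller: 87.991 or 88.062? 87.991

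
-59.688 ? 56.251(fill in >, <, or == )<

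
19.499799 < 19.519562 True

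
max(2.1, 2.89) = 2.89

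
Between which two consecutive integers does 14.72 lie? 14 and 15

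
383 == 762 False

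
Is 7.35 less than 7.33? No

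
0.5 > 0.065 True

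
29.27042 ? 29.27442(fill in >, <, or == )<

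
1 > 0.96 True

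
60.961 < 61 True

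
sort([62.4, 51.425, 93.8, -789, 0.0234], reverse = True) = [93.8, 62.4, 51.425, 0.0234, -789]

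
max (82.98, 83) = 83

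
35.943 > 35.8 True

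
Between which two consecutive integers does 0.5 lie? 0 and 1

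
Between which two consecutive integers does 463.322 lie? 463 and 464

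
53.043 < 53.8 True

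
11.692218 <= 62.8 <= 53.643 False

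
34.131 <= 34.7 True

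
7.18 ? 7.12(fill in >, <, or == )>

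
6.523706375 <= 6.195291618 False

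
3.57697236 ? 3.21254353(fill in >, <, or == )>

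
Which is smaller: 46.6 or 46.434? 46.434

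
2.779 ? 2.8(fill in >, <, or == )<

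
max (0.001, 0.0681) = 0.0681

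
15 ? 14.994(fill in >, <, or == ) >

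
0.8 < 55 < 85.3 True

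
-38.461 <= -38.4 True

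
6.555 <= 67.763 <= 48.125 False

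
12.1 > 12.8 False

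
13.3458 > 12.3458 True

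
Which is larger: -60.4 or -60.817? -60.4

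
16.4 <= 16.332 False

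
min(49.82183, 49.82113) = 49.82113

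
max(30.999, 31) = 31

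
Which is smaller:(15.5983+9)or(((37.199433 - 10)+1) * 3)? (15.5983+9)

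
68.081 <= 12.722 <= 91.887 False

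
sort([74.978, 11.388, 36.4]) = [11.388, 36.4, 74.978]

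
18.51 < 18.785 True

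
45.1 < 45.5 True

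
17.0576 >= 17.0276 True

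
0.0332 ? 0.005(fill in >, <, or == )>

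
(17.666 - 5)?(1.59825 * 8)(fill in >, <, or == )<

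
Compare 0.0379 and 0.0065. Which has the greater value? 0.0379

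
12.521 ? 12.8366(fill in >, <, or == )<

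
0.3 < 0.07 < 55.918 False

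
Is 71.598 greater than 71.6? No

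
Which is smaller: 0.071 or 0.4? 0.071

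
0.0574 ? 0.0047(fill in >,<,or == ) >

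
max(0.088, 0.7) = 0.7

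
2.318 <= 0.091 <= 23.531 False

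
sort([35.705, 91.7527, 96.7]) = [35.705, 91.7527, 96.7]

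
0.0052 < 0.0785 True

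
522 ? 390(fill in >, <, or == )>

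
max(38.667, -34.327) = 38.667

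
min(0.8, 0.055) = 0.055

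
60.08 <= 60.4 True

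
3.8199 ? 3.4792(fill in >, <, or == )>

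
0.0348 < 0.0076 False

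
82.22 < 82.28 True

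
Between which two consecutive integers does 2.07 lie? 2 and 3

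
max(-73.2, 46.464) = 46.464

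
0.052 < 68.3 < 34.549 False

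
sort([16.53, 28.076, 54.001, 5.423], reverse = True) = [54.001, 28.076, 16.53, 5.423]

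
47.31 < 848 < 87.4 False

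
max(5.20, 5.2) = 5.2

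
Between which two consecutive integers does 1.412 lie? 1 and 2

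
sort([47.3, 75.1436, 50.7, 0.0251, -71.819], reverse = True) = [75.1436, 50.7, 47.3, 0.0251, -71.819]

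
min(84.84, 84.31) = 84.31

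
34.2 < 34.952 True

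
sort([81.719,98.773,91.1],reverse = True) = [98.773,91.1,81.719]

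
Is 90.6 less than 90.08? No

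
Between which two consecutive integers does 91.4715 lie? 91 and 92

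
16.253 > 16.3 False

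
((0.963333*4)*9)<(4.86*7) False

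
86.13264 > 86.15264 False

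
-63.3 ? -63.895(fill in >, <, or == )>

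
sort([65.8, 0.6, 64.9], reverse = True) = [65.8, 64.9, 0.6]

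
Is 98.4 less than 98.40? No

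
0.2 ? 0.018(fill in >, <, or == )>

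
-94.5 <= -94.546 False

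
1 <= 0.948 False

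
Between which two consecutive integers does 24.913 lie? 24 and 25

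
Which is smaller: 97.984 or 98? 97.984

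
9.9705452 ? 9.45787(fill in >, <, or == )>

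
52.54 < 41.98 False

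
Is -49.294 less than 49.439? Yes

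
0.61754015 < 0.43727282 False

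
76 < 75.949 False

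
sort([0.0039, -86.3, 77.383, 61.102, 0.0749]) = [-86.3, 0.0039, 0.0749, 61.102, 77.383]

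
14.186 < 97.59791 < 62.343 False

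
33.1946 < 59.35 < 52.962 False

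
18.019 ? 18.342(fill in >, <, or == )<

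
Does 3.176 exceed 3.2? No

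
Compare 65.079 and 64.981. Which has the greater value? 65.079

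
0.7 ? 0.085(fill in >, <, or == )>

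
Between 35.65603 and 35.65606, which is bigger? 35.65606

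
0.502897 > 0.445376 True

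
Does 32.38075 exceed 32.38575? No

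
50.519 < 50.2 False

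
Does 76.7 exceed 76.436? Yes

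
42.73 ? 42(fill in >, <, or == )>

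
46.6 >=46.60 True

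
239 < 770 True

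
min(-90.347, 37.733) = -90.347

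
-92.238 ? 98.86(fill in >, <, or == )<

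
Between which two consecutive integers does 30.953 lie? 30 and 31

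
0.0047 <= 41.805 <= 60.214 True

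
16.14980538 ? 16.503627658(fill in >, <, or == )<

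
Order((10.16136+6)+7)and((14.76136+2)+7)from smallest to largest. ((10.16136+6)+7), ((14.76136+2)+7)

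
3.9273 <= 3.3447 False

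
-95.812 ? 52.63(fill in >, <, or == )<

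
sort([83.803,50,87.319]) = [50,83.803,87.319]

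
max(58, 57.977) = 58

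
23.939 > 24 False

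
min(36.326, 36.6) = 36.326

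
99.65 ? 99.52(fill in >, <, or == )>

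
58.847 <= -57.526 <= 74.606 False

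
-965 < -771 True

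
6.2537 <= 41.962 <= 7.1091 False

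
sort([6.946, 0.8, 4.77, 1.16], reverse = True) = [6.946, 4.77, 1.16, 0.8]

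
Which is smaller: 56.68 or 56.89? 56.68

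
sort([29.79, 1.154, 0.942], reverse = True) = [29.79, 1.154, 0.942]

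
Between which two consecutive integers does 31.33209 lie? 31 and 32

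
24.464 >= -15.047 True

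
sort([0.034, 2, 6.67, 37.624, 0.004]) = [0.004, 0.034, 2, 6.67, 37.624]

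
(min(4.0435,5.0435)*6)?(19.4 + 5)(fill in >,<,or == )<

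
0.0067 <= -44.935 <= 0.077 False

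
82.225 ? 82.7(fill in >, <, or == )<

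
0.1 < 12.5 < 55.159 True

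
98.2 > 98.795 False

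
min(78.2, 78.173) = 78.173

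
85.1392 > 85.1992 False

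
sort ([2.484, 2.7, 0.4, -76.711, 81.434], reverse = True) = [81.434, 2.7, 2.484, 0.4, -76.711]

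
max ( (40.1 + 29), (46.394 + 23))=69.394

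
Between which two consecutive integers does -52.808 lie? -53 and -52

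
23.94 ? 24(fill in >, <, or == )<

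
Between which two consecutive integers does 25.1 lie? 25 and 26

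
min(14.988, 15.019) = 14.988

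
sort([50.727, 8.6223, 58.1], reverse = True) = [58.1, 50.727, 8.6223]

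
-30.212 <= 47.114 True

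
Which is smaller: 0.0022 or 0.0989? 0.0022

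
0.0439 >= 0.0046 True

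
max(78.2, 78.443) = 78.443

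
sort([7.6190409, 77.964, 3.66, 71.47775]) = [3.66, 7.6190409, 71.47775, 77.964]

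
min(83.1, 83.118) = 83.1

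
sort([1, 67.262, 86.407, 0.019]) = [0.019, 1, 67.262, 86.407]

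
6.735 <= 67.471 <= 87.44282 True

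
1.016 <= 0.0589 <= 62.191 False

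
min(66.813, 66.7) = 66.7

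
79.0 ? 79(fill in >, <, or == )==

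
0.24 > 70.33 False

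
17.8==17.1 False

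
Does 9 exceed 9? No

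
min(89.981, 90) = 89.981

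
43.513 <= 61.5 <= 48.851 False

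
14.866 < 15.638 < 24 True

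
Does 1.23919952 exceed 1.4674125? No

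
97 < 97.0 False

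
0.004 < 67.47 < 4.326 False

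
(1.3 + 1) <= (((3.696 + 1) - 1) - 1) True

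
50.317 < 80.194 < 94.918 True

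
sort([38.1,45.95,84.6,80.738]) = [38.1,45.95,80.738,84.6]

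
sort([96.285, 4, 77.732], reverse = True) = [96.285, 77.732, 4]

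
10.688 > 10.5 True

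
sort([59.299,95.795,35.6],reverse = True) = [95.795,59.299,35.6]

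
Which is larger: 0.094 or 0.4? 0.4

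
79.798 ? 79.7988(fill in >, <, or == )<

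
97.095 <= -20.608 False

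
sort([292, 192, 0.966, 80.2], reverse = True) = [292, 192, 80.2, 0.966]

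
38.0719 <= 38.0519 False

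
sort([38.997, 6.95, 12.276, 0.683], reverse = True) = [38.997, 12.276, 6.95, 0.683]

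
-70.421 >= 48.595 False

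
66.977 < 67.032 True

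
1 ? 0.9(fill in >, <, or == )>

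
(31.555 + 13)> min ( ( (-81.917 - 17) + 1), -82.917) True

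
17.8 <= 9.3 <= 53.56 False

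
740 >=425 True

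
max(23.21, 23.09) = 23.21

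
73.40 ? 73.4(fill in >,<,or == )==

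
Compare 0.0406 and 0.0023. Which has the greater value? 0.0406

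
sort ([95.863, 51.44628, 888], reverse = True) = [888, 95.863, 51.44628]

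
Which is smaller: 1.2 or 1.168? 1.168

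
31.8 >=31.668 True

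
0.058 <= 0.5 True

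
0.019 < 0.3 True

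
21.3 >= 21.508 False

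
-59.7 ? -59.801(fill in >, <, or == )>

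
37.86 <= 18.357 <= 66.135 False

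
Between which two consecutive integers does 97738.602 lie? 97738 and 97739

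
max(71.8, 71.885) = 71.885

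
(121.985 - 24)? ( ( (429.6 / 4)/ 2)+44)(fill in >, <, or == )>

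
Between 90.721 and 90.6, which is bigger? 90.721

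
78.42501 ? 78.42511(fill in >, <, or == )<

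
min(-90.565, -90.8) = -90.8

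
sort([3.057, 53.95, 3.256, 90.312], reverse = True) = [90.312, 53.95, 3.256, 3.057]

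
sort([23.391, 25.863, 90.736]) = [23.391, 25.863, 90.736]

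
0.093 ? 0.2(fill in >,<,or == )<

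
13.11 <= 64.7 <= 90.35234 True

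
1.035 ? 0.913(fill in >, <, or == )>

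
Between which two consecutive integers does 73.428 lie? 73 and 74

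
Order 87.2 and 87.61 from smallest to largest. 87.2, 87.61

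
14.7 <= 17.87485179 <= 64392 True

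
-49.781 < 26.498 True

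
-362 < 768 True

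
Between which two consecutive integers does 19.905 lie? 19 and 20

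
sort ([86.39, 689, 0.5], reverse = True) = [689, 86.39, 0.5]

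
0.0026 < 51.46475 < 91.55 True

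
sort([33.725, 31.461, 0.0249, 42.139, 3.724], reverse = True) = [42.139, 33.725, 31.461, 3.724, 0.0249]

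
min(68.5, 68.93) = 68.5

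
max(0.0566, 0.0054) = 0.0566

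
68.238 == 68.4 False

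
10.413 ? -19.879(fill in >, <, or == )>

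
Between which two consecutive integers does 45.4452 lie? 45 and 46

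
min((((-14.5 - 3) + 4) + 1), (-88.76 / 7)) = -12.68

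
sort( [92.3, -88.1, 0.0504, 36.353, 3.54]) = [-88.1, 0.0504, 3.54, 36.353, 92.3]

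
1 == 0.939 False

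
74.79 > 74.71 True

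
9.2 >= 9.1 True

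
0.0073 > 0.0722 False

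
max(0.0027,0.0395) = 0.0395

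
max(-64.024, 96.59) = 96.59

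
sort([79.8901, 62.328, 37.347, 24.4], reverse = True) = [79.8901, 62.328, 37.347, 24.4]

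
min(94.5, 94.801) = 94.5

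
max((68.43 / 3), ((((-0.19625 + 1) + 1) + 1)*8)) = 22.81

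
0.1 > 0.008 True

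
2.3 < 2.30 False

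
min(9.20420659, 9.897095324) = 9.20420659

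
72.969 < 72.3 False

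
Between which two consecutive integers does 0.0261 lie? 0 and 1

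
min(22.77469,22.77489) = 22.77469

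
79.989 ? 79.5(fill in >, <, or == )>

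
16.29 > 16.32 False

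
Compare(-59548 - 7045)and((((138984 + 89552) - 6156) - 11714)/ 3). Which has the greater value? ((((138984 + 89552) - 6156) - 11714)/ 3)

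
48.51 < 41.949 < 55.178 False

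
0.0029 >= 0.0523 False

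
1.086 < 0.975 False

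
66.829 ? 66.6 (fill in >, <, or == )>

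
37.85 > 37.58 True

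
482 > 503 False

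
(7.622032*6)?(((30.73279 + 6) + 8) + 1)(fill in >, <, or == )<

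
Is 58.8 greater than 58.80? No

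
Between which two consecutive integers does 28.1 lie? 28 and 29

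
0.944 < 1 True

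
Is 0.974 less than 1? Yes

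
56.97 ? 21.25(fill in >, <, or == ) >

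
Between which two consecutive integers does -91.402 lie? -92 and -91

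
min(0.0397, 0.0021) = 0.0021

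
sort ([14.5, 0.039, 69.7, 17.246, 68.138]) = [0.039, 14.5, 17.246, 68.138, 69.7]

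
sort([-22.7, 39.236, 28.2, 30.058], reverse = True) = [39.236, 30.058, 28.2, -22.7]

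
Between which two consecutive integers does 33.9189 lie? 33 and 34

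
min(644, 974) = 644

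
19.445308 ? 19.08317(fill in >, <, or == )>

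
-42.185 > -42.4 True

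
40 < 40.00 False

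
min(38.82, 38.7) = 38.7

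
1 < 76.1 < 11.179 False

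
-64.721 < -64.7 True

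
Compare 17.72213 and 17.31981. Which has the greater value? 17.72213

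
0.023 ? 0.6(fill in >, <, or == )<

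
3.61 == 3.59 False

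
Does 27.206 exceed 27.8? No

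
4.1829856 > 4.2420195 False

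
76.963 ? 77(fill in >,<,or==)<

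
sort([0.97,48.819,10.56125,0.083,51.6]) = [0.083,0.97,10.56125,48.819,51.6]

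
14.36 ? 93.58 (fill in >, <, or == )<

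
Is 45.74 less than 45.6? No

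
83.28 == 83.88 False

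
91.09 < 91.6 True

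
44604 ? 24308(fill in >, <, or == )>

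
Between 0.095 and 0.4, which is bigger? 0.4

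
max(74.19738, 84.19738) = 84.19738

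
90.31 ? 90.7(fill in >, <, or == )<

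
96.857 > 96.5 True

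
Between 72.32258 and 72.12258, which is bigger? 72.32258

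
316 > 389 False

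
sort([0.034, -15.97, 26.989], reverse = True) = [26.989, 0.034, -15.97]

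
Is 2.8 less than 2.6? No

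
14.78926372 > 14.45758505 True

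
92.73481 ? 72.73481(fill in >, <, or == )>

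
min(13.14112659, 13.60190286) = 13.14112659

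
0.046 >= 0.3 False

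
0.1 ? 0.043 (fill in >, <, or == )>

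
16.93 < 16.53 False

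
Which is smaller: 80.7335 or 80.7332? 80.7332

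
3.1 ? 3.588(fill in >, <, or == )<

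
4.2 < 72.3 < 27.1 False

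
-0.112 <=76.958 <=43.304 False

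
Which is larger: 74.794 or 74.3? 74.794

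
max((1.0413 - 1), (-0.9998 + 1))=0.0413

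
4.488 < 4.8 True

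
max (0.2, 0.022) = 0.2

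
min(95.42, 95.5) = 95.42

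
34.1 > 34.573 False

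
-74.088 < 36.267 True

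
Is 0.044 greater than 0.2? No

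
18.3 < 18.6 True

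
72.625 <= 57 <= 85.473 False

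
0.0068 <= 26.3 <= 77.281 True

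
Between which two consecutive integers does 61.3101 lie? 61 and 62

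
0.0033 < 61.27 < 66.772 True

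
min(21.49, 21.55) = 21.49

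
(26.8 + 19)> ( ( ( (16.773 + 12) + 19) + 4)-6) True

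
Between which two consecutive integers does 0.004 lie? 0 and 1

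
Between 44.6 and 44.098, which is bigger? 44.6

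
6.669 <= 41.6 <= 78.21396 True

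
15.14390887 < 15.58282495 True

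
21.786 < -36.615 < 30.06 False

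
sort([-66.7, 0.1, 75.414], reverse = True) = [75.414, 0.1, -66.7]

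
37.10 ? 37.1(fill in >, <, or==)==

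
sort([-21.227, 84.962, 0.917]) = [-21.227, 0.917, 84.962]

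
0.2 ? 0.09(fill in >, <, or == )>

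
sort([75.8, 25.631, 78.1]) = [25.631, 75.8, 78.1]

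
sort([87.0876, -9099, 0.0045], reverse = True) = [87.0876, 0.0045, -9099]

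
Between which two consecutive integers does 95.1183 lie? 95 and 96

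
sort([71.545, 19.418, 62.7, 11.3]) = [11.3, 19.418, 62.7, 71.545]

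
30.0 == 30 True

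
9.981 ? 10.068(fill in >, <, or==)<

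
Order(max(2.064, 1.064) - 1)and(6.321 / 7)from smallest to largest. (6.321 / 7), (max(2.064, 1.064) - 1)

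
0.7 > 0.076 True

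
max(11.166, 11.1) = 11.166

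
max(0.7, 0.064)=0.7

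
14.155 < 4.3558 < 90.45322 False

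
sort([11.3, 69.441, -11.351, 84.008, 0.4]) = [-11.351, 0.4, 11.3, 69.441, 84.008]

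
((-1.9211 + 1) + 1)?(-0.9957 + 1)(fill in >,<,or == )>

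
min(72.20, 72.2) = 72.20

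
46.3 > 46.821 False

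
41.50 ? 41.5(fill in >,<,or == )==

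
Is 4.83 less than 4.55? No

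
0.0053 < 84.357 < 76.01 False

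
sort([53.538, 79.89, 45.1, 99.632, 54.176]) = [45.1, 53.538, 54.176, 79.89, 99.632]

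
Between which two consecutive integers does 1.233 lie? 1 and 2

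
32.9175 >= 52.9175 False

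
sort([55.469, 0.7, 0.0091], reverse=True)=[55.469, 0.7, 0.0091]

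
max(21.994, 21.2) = 21.994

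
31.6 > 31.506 True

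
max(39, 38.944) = 39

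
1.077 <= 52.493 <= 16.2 False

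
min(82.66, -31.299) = -31.299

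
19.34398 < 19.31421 False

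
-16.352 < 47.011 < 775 True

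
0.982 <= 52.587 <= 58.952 True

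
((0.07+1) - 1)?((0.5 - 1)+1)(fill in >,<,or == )<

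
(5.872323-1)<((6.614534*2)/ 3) False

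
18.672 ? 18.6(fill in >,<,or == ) >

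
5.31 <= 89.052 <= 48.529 False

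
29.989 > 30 False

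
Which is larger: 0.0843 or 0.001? 0.0843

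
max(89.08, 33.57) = 89.08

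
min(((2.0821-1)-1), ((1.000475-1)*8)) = 0.0038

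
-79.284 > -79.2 False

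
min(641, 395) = 395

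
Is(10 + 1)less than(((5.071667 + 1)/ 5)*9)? No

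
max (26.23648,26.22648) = 26.23648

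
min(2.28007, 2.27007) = 2.27007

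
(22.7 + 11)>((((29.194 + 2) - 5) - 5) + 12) True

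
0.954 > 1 False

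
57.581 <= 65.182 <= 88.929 True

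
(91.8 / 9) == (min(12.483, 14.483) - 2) False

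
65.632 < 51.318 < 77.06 False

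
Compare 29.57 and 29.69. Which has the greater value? 29.69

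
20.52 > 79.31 False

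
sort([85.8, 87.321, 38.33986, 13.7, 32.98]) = [13.7, 32.98, 38.33986, 85.8, 87.321]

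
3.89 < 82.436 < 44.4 False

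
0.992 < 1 True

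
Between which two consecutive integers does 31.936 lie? 31 and 32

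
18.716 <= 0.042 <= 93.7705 False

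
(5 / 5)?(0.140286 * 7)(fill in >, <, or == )>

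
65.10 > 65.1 False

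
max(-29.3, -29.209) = -29.209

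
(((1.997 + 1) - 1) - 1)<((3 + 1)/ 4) True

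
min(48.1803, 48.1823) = 48.1803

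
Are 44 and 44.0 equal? Yes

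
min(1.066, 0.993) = 0.993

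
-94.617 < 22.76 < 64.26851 True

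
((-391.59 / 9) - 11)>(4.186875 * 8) False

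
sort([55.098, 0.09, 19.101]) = [0.09, 19.101, 55.098]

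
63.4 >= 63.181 True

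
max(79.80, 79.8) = 79.8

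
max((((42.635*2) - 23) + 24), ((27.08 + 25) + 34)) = 86.27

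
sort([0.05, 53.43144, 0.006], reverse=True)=[53.43144, 0.05, 0.006]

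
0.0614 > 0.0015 True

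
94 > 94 False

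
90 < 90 False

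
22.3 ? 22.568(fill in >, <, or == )<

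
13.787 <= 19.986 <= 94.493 True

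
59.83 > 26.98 True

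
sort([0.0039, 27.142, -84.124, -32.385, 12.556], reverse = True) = [27.142, 12.556, 0.0039, -32.385, -84.124]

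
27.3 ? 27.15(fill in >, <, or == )>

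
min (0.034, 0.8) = 0.034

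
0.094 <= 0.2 True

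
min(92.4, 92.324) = 92.324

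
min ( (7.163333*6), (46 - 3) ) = 42.979998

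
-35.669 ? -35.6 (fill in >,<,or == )<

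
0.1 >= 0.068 True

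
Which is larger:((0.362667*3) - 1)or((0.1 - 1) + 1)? ((0.1 - 1) + 1)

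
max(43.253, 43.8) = 43.8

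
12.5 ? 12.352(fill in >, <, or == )>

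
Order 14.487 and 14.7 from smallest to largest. 14.487, 14.7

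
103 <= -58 False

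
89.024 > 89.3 False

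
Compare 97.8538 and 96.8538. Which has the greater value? 97.8538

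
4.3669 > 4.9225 False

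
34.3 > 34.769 False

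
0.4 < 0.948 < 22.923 True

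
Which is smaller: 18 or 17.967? 17.967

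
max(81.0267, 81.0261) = 81.0267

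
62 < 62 False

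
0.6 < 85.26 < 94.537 True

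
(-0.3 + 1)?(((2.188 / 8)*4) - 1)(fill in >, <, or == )>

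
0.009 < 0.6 True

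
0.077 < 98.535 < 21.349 False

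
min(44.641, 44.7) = 44.641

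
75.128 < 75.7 True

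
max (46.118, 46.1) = 46.118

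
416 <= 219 False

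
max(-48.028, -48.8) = -48.028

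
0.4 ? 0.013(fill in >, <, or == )>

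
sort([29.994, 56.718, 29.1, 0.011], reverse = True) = [56.718, 29.994, 29.1, 0.011]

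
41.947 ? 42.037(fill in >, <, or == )<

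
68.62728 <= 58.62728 False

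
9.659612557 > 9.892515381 False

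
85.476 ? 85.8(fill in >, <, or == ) <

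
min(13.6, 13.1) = 13.1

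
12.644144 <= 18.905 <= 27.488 True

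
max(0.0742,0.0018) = 0.0742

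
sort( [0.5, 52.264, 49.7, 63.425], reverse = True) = [63.425, 52.264, 49.7, 0.5]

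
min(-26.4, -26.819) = -26.819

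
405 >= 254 True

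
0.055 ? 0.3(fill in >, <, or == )<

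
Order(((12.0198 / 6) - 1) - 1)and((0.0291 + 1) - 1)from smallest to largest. (((12.0198 / 6) - 1) - 1), ((0.0291 + 1) - 1)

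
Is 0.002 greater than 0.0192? No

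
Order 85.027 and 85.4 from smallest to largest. 85.027, 85.4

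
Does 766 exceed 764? Yes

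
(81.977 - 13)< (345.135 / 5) True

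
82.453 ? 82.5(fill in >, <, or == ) <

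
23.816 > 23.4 True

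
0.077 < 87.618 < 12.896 False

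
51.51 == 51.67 False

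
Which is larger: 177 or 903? 903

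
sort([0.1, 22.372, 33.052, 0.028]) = [0.028, 0.1, 22.372, 33.052]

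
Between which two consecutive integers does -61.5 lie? -62 and -61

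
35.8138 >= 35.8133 True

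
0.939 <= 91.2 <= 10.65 False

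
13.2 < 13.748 True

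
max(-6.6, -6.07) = -6.07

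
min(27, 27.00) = 27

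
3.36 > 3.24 True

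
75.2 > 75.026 True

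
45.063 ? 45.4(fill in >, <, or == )<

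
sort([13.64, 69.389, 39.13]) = [13.64, 39.13, 69.389]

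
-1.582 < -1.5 True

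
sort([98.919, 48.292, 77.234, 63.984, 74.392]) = [48.292, 63.984, 74.392, 77.234, 98.919]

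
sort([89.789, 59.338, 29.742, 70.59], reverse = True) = [89.789, 70.59, 59.338, 29.742]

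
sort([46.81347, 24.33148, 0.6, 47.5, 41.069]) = [0.6, 24.33148, 41.069, 46.81347, 47.5]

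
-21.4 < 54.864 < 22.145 False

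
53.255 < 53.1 False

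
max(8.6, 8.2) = 8.6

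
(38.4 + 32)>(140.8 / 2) False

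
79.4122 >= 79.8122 False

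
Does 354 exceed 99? Yes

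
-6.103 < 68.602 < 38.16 False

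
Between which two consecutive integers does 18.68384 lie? 18 and 19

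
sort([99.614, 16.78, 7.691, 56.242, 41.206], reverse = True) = [99.614, 56.242, 41.206, 16.78, 7.691]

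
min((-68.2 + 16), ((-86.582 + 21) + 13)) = -52.582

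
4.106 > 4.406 False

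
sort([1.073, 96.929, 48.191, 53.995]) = [1.073, 48.191, 53.995, 96.929]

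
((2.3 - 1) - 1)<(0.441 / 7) False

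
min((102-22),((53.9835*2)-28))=79.967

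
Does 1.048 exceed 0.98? Yes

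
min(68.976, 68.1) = 68.1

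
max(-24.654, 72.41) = 72.41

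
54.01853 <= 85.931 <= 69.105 False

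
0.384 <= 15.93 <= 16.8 True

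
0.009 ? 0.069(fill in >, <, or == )<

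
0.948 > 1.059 False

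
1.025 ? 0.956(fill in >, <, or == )>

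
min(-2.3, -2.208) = -2.3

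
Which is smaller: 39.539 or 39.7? 39.539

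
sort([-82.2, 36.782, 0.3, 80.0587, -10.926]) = [-82.2, -10.926, 0.3, 36.782, 80.0587]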